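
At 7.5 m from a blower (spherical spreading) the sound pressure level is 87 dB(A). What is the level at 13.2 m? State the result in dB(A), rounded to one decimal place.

82.1 dB(A)

For a point source, L₂ = L₁ − 20·log₁₀(r₂/r₁).
L₂ = 87 − 20·log₁₀(13.2/7.5) = 87 − 4.910 = 82.09 dB(A).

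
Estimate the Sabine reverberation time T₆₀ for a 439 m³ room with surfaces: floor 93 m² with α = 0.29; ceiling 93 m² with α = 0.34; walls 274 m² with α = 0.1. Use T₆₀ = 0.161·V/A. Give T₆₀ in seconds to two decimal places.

A = Σ Sᵢαᵢ = 93·0.29 + 93·0.34 + 274·0.1 = 85.99 m².
T₆₀ = 0.161·V/A = 0.161·439/85.99 = 0.822 s.

0.82 s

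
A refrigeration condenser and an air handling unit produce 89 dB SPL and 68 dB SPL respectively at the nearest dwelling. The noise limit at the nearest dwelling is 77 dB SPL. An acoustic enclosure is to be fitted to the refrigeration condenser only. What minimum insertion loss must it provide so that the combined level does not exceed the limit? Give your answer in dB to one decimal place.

12.6 dB

Fixed contribution from the other source: Σ 10^(L/10) = 10^(68/10) = 6.310e+06 (68.00 dB SPL).
The limit corresponds to 10^(77/10) = 5.012e+07; subtracting the fixed part leaves 4.381e+07 for the refrigeration condenser, i.e. 76.42 dB SPL.
Required insertion loss = 89 − 76.42 = 12.58 dB.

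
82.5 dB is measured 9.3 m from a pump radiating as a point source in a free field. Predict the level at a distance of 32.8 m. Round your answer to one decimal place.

71.6 dB

Spherical spreading from a point source gives a 20·log₁₀(r₂/r₁) drop.
L₂ = 82.5 − 20·log₁₀(32.8/9.3) = 82.5 − 10.948 = 71.55 dB.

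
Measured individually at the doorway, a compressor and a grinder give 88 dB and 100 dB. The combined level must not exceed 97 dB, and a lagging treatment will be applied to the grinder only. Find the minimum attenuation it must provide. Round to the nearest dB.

4 dB

Everything except the grinder sums to 10^(88/10) = 6.310e+08 in linear terms, 88.00 dB.
The limit corresponds to 10^(97/10) = 5.012e+09; subtracting the fixed part leaves 4.381e+09 for the grinder, i.e. 96.42 dB.
So the grinder must be reduced from 100 to 96.42 dB: IL = 3.58 dB.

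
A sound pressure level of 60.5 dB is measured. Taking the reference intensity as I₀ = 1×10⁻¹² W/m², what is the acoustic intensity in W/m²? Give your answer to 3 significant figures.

I = I₀·10^(L/10) = 10⁻¹² × 10^(60.5/10) = 10^(-5.950).

1.12e-06 W/m²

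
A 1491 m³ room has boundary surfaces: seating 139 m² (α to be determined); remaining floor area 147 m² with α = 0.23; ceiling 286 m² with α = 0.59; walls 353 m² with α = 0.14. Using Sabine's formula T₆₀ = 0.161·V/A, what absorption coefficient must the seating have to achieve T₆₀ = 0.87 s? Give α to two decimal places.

A = 0.161·V/T₆₀ = 0.161·1491/0.87 = 275.92 m² sabins.
Absorption from the other surfaces = 147·0.23 + 286·0.59 + 353·0.14 = 251.97 m², so the seating must supply 23.95 m² over 139 m².
α = 23.95/139 = 0.172.

0.17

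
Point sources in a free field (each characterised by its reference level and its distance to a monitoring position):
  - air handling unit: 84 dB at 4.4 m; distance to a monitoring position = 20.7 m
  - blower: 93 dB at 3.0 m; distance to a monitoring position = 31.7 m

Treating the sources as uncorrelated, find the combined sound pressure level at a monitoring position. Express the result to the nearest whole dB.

75 dB

First find each source's level at the receiver (point-source: −20·log₁₀(r/r_ref)), then combine on an intensity basis.
air handling unit: 84 − 20·log₁₀(20.7/4.4) = 84 − 13.45 = 70.55 dB.
blower: 93 − 20·log₁₀(31.7/3.0) = 93 − 20.48 = 72.52 dB.
Σ 10^(L/10) = 2.922e+07 → L_total = 10·log₁₀(2.922e+07) = 74.66 dB.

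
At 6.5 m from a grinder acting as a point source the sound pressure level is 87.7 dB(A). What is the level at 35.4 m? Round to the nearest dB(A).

Spherical spreading from a point source gives a 20·log₁₀(r₂/r₁) drop.
L₂ = 87.7 − 20·log₁₀(35.4/6.5) = 87.7 − 14.722 = 72.98 dB(A).

73 dB(A)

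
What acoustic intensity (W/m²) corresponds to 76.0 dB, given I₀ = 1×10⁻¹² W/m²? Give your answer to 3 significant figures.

I = I₀·10^(L/10) = 10⁻¹² × 10^(76.0/10) = 10^(-4.400).

3.98e-05 W/m²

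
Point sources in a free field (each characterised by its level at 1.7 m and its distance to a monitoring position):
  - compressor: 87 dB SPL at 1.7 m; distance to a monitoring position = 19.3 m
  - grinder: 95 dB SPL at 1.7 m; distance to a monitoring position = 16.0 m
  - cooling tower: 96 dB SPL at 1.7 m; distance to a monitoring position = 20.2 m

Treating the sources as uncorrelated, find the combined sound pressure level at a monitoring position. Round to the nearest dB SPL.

First find each source's level at the receiver (point-source: −20·log₁₀(r/r_ref)), then combine on an intensity basis.
compressor: 87 − 20·log₁₀(19.3/1.7) = 87 − 21.10 = 65.90 dB SPL.
grinder: 95 − 20·log₁₀(16.0/1.7) = 95 − 19.47 = 75.53 dB SPL.
cooling tower: 96 − 20·log₁₀(20.2/1.7) = 96 − 21.50 = 74.50 dB SPL.
Σ 10^(L/10) = 6.778e+07 → L_total = 10·log₁₀(6.778e+07) = 78.31 dB SPL.

78 dB SPL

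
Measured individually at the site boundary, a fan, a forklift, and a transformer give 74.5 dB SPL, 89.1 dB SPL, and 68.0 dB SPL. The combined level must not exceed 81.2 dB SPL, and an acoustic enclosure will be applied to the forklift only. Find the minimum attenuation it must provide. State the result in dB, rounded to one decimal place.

9.2 dB

The untreated sources together contribute 10^(74.5/10) + 10^(68.0/10) = 3.449e+07, i.e. 75.38 dB SPL.
The limit corresponds to 10^(81.2/10) = 1.318e+08; subtracting the fixed part leaves 9.733e+07 for the forklift, i.e. 79.88 dB SPL.
Required insertion loss = 89.1 − 79.88 = 9.22 dB.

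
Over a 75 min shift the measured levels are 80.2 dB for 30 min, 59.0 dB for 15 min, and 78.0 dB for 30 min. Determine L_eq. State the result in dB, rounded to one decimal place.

Weight each interval's intensity by its duration and average over T = 75 min:
Σ tᵢ·10^(Lᵢ/10) = 30·10^(80.2/10) + 15·10^(59.0/10) + 30·10^(78.0/10) = 5.046e+09.
L_eq = 10·log₁₀(5.046e+09/75) = 78.28 dB.

78.3 dB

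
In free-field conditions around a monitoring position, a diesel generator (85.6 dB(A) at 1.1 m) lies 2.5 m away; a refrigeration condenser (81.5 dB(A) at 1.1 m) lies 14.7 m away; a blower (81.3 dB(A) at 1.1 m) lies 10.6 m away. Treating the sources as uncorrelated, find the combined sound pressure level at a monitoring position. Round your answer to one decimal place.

Apply inverse-square spreading to bring every level to the receiver, then sum 10^(L/10).
diesel generator: 85.6 − 20·log₁₀(2.5/1.1) = 85.6 − 7.13 = 78.47 dB(A).
refrigeration condenser: 81.5 − 20·log₁₀(14.7/1.1) = 81.5 − 22.52 = 58.98 dB(A).
blower: 81.3 − 20·log₁₀(10.6/1.1) = 81.3 − 19.68 = 61.62 dB(A).
Σ 10^(L/10) = 7.254e+07 → L_total = 10·log₁₀(7.254e+07) = 78.61 dB(A).

78.6 dB(A)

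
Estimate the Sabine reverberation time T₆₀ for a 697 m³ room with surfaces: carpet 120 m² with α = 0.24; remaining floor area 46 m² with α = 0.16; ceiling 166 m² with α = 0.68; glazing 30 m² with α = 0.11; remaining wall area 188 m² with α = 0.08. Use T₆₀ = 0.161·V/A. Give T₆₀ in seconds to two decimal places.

Total absorption A = 120·0.24 + 46·0.16 + 166·0.68 + 30·0.11 + 188·0.08 = 167.38 m² sabins.
T₆₀ = 0.161 × 697 / 167.38 = 0.670 s.

0.67 s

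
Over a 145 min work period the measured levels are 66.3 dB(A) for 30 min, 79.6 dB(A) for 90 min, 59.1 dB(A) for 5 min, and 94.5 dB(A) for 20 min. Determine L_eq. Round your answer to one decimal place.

86.5 dB(A)

Weight each interval's intensity by its duration and average over T = 145 min:
Σ tᵢ·10^(Lᵢ/10) = 30·10^(66.3/10) + 90·10^(79.6/10) + 5·10^(59.1/10) + 20·10^(94.5/10) = 6.471e+10.
L_eq = 10·log₁₀(6.471e+10/145) = 86.50 dB(A).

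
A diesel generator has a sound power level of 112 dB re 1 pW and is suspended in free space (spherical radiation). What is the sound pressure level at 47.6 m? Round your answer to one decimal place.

67.5 dB

Free-field spherical radiation: L_p = L_w − 10·log₁₀(4π·r²), r = 47.6 m.
4π·r² = 2.847e+04 m², 10·log₁₀ of that is 44.544 dB.
L_p = 112 − 44.544 = 67.46 dB.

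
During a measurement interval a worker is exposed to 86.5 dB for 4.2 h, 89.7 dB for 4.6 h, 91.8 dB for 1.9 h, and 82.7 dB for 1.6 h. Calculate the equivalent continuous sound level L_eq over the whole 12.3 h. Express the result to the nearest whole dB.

Weight each interval's intensity by its duration and average over T = 12.3 h:
Σ tᵢ·10^(Lᵢ/10) = 4.2·10^(86.5/10) + 4.6·10^(89.7/10) + 1.9·10^(91.8/10) + 1.6·10^(82.7/10) = 9.343e+09.
L_eq = 10·log₁₀(9.343e+09/12.3) = 88.81 dB.

89 dB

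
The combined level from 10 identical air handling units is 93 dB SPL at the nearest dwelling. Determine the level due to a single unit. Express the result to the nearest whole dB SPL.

83 dB SPL

For N identical incoherent sources L_total = L₁ + 10·log₁₀ N, so L₁ = 93 − 10·log₁₀(10) = 93 − 10.000.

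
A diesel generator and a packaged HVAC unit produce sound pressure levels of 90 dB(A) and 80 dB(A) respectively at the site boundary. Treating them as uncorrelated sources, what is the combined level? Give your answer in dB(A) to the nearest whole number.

Incoherent sources combine by intensity addition: L_total = 10·log₁₀(Σ 10^(L_i/10)).
Σ 10^(L/10) = 10^(90/10) + 10^(80/10) = 1.100e+09.
L_total = 10·log₁₀(1.100e+09) = 90.41 dB(A).

90 dB(A)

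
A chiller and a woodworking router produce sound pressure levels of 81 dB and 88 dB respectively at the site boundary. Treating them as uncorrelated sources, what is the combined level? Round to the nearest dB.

For uncorrelated sources the intensities add, so convert each level to linear form, sum, and take 10·log₁₀ of the total.
Σ 10^(L/10) = 10^(81/10) + 10^(88/10) = 7.568e+08.
L_total = 10·log₁₀(7.568e+08) = 88.79 dB.

89 dB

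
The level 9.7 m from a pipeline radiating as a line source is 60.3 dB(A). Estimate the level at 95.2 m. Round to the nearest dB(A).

Line-source attenuation: ΔL = 10·log₁₀(r₂/r₁) = 10·log₁₀(95.2/9.7) = 9.919 dB.
L₂ = 60.3 − 10·log₁₀(95.2/9.7) = 60.3 − 9.919 = 50.38 dB(A).

50 dB(A)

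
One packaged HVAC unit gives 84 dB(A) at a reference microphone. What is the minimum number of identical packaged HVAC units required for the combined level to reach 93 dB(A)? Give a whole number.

N identical sources give L₁ + 10·log₁₀ N, so require 10·log₁₀ N ≥ 93 − 84 = 9.0 dB.
N ≥ 10^(9.0/10) = 7.943, so N = 8.

8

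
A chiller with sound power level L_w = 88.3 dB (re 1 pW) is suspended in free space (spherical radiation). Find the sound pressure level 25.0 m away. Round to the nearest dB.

49 dB

L_p = L_w − 10·log₁₀(4π·r²) with r = 25.0 m.
4π·r² = 7854 m², 10·log₁₀ of that is 38.951 dB.
L_p = 88.3 − 38.951 = 49.35 dB.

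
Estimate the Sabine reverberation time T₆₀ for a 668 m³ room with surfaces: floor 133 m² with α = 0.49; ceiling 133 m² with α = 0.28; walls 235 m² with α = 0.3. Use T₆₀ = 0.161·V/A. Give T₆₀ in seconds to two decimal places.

Total absorption A = 133·0.49 + 133·0.28 + 235·0.3 = 172.91 m² sabins.
T₆₀ = 0.161·V/A = 0.161·668/172.91 = 0.622 s.

0.62 s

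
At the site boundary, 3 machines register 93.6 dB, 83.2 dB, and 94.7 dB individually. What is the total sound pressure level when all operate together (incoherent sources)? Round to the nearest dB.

Incoherent sources combine by intensity addition: L_total = 10·log₁₀(Σ 10^(L_i/10)).
Σ 10^(L/10) = 10^(93.6/10) + 10^(83.2/10) + 10^(94.7/10) = 5.451e+09.
L_total = 10·log₁₀(5.451e+09) = 97.36 dB.

97 dB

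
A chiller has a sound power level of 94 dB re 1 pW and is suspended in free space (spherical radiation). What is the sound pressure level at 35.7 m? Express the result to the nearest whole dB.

The power spreads over a sphere of area 4π·r², so L_p = L_w − 10·log₁₀(4π·r²).
4π·r² = 1.602e+04 m², 10·log₁₀ of that is 42.045 dB.
L_p = 94 − 42.045 = 51.95 dB.

52 dB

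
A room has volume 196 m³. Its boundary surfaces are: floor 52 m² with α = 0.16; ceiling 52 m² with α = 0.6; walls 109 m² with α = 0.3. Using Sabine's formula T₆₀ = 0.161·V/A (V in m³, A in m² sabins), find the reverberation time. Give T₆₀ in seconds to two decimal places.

0.44 s

Total absorption A = 52·0.16 + 52·0.6 + 109·0.3 = 72.22 m² sabins.
T₆₀ = 0.161 × 196 / 72.22 = 0.437 s.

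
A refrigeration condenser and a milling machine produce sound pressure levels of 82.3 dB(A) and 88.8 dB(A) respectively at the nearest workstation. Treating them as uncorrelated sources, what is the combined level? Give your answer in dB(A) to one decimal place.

89.7 dB(A)

Incoherent sources combine by intensity addition: L_total = 10·log₁₀(Σ 10^(L_i/10)).
Σ 10^(L/10) = 10^(82.3/10) + 10^(88.8/10) = 9.284e+08.
L_total = 10·log₁₀(9.284e+08) = 89.68 dB(A).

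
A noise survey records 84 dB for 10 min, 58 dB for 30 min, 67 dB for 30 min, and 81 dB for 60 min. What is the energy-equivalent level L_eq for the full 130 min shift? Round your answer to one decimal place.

The energy average is taken in the linear domain: L_eq = 10·log₁₀[(Σ tᵢ·10^(Lᵢ/10))/T], T = 130 min.
Σ tᵢ·10^(Lᵢ/10) = 10·10^(84/10) + 30·10^(58/10) + 30·10^(67/10) + 60·10^(81/10) = 1.023e+10.
L_eq = 10·log₁₀(1.023e+10/130) = 78.96 dB.

79.0 dB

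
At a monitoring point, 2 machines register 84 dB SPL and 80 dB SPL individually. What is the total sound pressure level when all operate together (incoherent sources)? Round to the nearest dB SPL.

85 dB SPL

For uncorrelated sources the intensities add, so convert each level to linear form, sum, and take 10·log₁₀ of the total.
Σ 10^(L/10) = 10^(84/10) + 10^(80/10) = 3.512e+08.
L_total = 10·log₁₀(3.512e+08) = 85.46 dB SPL.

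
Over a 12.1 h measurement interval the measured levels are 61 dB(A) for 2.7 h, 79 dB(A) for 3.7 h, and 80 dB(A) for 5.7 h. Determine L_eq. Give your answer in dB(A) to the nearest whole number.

L_eq = 10·log₁₀[(1/T)·Σ tᵢ·10^(Lᵢ/10)] with T = 12.1 h.
Σ tᵢ·10^(Lᵢ/10) = 2.7·10^(61/10) + 3.7·10^(79/10) + 5.7·10^(80/10) = 8.673e+08.
L_eq = 10·log₁₀(8.673e+08/12.1) = 78.55 dB(A).

79 dB(A)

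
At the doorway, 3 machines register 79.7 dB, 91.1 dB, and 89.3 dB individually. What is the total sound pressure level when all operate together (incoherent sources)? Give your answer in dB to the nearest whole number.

For uncorrelated sources the intensities add, so convert each level to linear form, sum, and take 10·log₁₀ of the total.
Σ 10^(L/10) = 10^(79.7/10) + 10^(91.1/10) + 10^(89.3/10) = 2.233e+09.
L_total = 10·log₁₀(2.233e+09) = 93.49 dB.

93 dB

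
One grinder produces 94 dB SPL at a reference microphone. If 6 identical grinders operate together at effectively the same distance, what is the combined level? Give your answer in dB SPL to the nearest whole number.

With 6 equal, uncorrelated contributions the intensity is 6× that of one unit, giving a rise of 10·log₁₀ 6.
L_total = 94 + 10·log₁₀(6) = 94 + 7.782 = 101.78 dB SPL.

102 dB SPL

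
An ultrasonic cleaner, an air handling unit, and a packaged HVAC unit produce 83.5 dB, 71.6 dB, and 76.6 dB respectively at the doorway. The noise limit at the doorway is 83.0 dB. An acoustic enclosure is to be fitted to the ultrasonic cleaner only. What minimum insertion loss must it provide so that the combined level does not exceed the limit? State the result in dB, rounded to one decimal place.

2.1 dB

Everything except the ultrasonic cleaner sums to 10^(71.6/10) + 10^(76.6/10) = 6.016e+07 in linear terms, 77.79 dB.
To meet 83.0 dB overall, the treated ultrasonic cleaner may contribute at most 10^(83.0/10) − 6.016e+07 = 1.394e+08, i.e. 81.44 dB.
So the ultrasonic cleaner must be reduced from 83.5 to 81.44 dB: IL = 2.06 dB.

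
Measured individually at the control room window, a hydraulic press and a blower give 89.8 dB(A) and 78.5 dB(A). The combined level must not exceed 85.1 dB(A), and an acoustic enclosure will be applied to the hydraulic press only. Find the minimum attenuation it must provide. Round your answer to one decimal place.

5.8 dB

Fixed contribution from the other source: Σ 10^(L/10) = 10^(78.5/10) = 7.079e+07 (78.50 dB(A)).
The limit corresponds to 10^(85.1/10) = 3.236e+08; subtracting the fixed part leaves 2.528e+08 for the hydraulic press, i.e. 84.03 dB(A).
So the hydraulic press must be reduced from 89.8 to 84.03 dB(A): IL = 5.77 dB.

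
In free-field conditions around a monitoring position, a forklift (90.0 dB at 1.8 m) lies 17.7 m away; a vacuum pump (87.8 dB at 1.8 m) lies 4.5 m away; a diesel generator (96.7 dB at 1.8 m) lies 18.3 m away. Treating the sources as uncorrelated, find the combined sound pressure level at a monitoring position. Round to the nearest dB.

Apply inverse-square spreading to bring every level to the receiver, then sum 10^(L/10).
forklift: 90.0 − 20·log₁₀(17.7/1.8) = 90.0 − 19.85 = 70.15 dB.
vacuum pump: 87.8 − 20·log₁₀(4.5/1.8) = 87.8 − 7.96 = 79.84 dB.
diesel generator: 96.7 − 20·log₁₀(18.3/1.8) = 96.7 − 20.14 = 76.56 dB.
Σ 10^(L/10) = 1.520e+08 → L_total = 10·log₁₀(1.520e+08) = 81.82 dB.

82 dB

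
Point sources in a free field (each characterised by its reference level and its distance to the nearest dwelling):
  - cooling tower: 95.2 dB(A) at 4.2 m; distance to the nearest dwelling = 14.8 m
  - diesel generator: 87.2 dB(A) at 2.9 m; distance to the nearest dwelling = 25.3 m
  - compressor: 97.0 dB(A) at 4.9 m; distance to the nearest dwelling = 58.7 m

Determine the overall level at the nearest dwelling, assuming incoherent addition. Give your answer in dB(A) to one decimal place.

First find each source's level at the receiver (point-source: −20·log₁₀(r/r_ref)), then combine on an intensity basis.
cooling tower: 95.2 − 20·log₁₀(14.8/4.2) = 95.2 − 10.94 = 84.26 dB(A).
diesel generator: 87.2 − 20·log₁₀(25.3/2.9) = 87.2 − 18.81 = 68.39 dB(A).
compressor: 97.0 − 20·log₁₀(58.7/4.9) = 97.0 − 21.57 = 75.43 dB(A).
Σ 10^(L/10) = 3.085e+08 → L_total = 10·log₁₀(3.085e+08) = 84.89 dB(A).

84.9 dB(A)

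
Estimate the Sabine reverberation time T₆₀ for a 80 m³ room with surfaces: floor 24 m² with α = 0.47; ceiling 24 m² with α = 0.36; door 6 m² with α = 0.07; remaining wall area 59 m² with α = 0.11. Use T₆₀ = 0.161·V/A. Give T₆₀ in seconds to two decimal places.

Summing Sᵢαᵢ: 24·0.47 + 24·0.36 + 6·0.07 + 59·0.11 = 26.83 m².
T₆₀ = 0.161·V/A = 0.161·80/26.83 = 0.480 s.

0.48 s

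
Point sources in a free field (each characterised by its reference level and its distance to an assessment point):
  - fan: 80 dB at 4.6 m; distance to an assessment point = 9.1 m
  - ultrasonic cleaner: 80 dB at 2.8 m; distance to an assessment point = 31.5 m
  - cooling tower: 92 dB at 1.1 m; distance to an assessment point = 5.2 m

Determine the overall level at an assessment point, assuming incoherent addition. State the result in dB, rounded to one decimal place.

79.9 dB

Apply inverse-square spreading to bring every level to the receiver, then sum 10^(L/10).
fan: 80 − 20·log₁₀(9.1/4.6) = 80 − 5.93 = 74.07 dB.
ultrasonic cleaner: 80 − 20·log₁₀(31.5/2.8) = 80 − 21.02 = 58.98 dB.
cooling tower: 92 − 20·log₁₀(5.2/1.1) = 92 − 13.49 = 78.51 dB.
Σ 10^(L/10) = 9.726e+07 → L_total = 10·log₁₀(9.726e+07) = 79.88 dB.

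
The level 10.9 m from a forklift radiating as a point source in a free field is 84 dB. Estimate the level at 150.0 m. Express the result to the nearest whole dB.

61 dB

Point-source attenuation: ΔL = 20·log₁₀(r₂/r₁) = 20·log₁₀(150.0/10.9) = 22.773 dB.
L₂ = 84 − 20·log₁₀(150.0/10.9) = 84 − 22.773 = 61.23 dB.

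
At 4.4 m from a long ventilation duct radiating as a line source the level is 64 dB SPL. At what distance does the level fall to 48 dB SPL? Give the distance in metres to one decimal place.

Line-source spreading drops the level by 10·log₁₀(r₂/r₁); inverting, r₂/r₁ = 10^(ΔL/10).
r₂ = 4.4·10^((64−48)/10) = 4.4·10^(16.0/10) = 175.17 m.

175.2 m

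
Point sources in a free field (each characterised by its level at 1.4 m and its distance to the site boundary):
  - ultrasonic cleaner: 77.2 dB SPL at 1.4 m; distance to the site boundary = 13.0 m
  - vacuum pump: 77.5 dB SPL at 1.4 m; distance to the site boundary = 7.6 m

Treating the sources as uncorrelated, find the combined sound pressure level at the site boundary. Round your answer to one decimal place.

64.0 dB SPL

Propagate each source to the receiver with L = L_ref − 20·log₁₀(r/r_ref), then add intensities.
ultrasonic cleaner: 77.2 − 20·log₁₀(13.0/1.4) = 77.2 − 19.36 = 57.84 dB SPL.
vacuum pump: 77.5 − 20·log₁₀(7.6/1.4) = 77.5 − 14.69 = 62.81 dB SPL.
Σ 10^(L/10) = 2.517e+06 → L_total = 10·log₁₀(2.517e+06) = 64.01 dB SPL.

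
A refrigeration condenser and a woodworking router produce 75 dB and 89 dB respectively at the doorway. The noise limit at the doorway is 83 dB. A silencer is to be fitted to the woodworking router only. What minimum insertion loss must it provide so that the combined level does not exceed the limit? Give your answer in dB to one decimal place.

Fixed contribution from the other source: Σ 10^(L/10) = 10^(75/10) = 3.162e+07 (75.00 dB).
The limit corresponds to 10^(83/10) = 1.995e+08; subtracting the fixed part leaves 1.679e+08 for the woodworking router, i.e. 82.25 dB.
So the woodworking router must be reduced from 89 to 82.25 dB: IL = 6.75 dB.

6.7 dB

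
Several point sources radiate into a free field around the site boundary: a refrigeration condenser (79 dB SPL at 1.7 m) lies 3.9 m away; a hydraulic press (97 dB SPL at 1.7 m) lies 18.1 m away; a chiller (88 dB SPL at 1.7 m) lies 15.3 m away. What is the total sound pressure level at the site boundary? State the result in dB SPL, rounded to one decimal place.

78.3 dB SPL

First find each source's level at the receiver (point-source: −20·log₁₀(r/r_ref)), then combine on an intensity basis.
refrigeration condenser: 79 − 20·log₁₀(3.9/1.7) = 79 − 7.21 = 71.79 dB SPL.
hydraulic press: 97 − 20·log₁₀(18.1/1.7) = 97 − 20.54 = 76.46 dB SPL.
chiller: 88 − 20·log₁₀(15.3/1.7) = 88 − 19.08 = 68.92 dB SPL.
Σ 10^(L/10) = 6.709e+07 → L_total = 10·log₁₀(6.709e+07) = 78.27 dB SPL.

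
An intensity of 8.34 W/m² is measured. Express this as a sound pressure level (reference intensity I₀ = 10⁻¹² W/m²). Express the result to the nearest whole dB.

129 dB

I/I₀ = 8.34/10⁻¹² = 8.34×10^12, and L = 10·log₁₀(I/I₀).
L = 10·(0.9212 + 12) = 129.21 dB.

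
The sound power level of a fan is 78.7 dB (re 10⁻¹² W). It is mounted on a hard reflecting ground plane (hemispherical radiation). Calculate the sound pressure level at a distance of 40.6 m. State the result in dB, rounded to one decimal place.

The power spreads over a hemisphere of area 2π·r², so L_p = L_w − 10·log₁₀(2π·r²).
2π·r² = 1.036e+04 m², 10·log₁₀ of that is 40.152 dB.
L_p = 78.7 − 40.152 = 38.55 dB.

38.5 dB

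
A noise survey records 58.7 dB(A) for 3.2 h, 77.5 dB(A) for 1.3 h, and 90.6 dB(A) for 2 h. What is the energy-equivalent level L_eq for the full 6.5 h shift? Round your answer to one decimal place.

Weight each interval's intensity by its duration and average over T = 6.5 h:
Σ tᵢ·10^(Lᵢ/10) = 3.2·10^(58.7/10) + 1.3·10^(77.5/10) + 2·10^(90.6/10) = 2.372e+09.
L_eq = 10·log₁₀(2.372e+09/6.5) = 85.62 dB(A).

85.6 dB(A)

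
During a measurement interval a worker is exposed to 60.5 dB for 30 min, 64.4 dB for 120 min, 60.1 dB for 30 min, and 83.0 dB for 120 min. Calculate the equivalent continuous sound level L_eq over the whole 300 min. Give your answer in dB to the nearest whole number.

Weight each interval's intensity by its duration and average over T = 300 min:
Σ tᵢ·10^(Lᵢ/10) = 30·10^(60.5/10) + 120·10^(64.4/10) + 30·10^(60.1/10) + 120·10^(83.0/10) = 2.434e+10.
L_eq = 10·log₁₀(2.434e+10/300) = 79.09 dB.

79 dB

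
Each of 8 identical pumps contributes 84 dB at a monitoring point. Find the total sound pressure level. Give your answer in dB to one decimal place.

93.0 dB

L_total = L₁ + 10·log₁₀ N for N identical incoherent sources.
L_total = 84 + 10·log₁₀(8) = 84 + 9.031 = 93.03 dB.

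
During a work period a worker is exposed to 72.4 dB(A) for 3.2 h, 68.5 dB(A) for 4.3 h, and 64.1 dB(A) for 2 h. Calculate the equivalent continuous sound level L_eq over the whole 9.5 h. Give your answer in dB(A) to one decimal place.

69.8 dB(A)

Weight each interval's intensity by its duration and average over T = 9.5 h:
Σ tᵢ·10^(Lᵢ/10) = 3.2·10^(72.4/10) + 4.3·10^(68.5/10) + 2·10^(64.1/10) = 9.119e+07.
L_eq = 10·log₁₀(9.119e+07/9.5) = 69.82 dB(A).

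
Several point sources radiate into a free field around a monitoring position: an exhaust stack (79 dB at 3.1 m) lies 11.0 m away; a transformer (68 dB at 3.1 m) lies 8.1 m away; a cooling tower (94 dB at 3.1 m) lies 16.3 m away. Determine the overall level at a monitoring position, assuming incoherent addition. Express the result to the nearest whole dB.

Apply inverse-square spreading to bring every level to the receiver, then sum 10^(L/10).
exhaust stack: 79 − 20·log₁₀(11.0/3.1) = 79 − 11.00 = 68.00 dB.
transformer: 68 − 20·log₁₀(8.1/3.1) = 68 − 8.34 = 59.66 dB.
cooling tower: 94 − 20·log₁₀(16.3/3.1) = 94 − 14.42 = 79.58 dB.
Σ 10^(L/10) = 9.809e+07 → L_total = 10·log₁₀(9.809e+07) = 79.92 dB.

80 dB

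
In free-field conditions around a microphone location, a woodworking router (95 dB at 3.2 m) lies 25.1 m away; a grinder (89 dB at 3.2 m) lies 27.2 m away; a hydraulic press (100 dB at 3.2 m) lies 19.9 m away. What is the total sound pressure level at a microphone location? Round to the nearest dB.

85 dB

Apply inverse-square spreading to bring every level to the receiver, then sum 10^(L/10).
woodworking router: 95 − 20·log₁₀(25.1/3.2) = 95 − 17.89 = 77.11 dB.
grinder: 89 − 20·log₁₀(27.2/3.2) = 89 − 18.59 = 70.41 dB.
hydraulic press: 100 − 20·log₁₀(19.9/3.2) = 100 − 15.87 = 84.13 dB.
Σ 10^(L/10) = 3.210e+08 → L_total = 10·log₁₀(3.210e+08) = 85.06 dB.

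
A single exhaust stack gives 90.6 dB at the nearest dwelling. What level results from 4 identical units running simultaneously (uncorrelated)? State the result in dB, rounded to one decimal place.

N identical incoherent sources raise the level by 10·log₁₀ N.
L_total = 90.6 + 10·log₁₀(4) = 90.6 + 6.021 = 96.62 dB.

96.6 dB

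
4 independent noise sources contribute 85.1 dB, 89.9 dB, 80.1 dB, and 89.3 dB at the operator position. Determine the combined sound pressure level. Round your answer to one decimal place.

For uncorrelated sources the intensities add, so convert each level to linear form, sum, and take 10·log₁₀ of the total.
Σ 10^(L/10) = 10^(85.1/10) + 10^(89.9/10) + 10^(80.1/10) + 10^(89.3/10) = 2.254e+09.
L_total = 10·log₁₀(2.254e+09) = 93.53 dB.

93.5 dB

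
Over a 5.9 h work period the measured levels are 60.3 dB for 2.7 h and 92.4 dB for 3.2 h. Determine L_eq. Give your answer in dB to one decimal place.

L_eq = 10·log₁₀[(1/T)·Σ tᵢ·10^(Lᵢ/10)] with T = 5.9 h.
Σ tᵢ·10^(Lᵢ/10) = 2.7·10^(60.3/10) + 3.2·10^(92.4/10) = 5.564e+09.
L_eq = 10·log₁₀(5.564e+09/5.9) = 89.75 dB.

89.7 dB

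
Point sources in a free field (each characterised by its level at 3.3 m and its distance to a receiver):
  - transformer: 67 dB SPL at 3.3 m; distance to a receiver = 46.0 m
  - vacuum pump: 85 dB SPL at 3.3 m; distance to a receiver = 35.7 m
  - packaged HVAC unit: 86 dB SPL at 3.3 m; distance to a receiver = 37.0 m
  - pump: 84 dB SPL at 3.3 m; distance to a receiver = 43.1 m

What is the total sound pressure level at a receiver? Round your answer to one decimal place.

68.7 dB SPL

Propagate each source to the receiver with L = L_ref − 20·log₁₀(r/r_ref), then add intensities.
transformer: 67 − 20·log₁₀(46.0/3.3) = 67 − 22.88 = 44.12 dB SPL.
vacuum pump: 85 − 20·log₁₀(35.7/3.3) = 85 − 20.68 = 64.32 dB SPL.
packaged HVAC unit: 86 − 20·log₁₀(37.0/3.3) = 86 − 20.99 = 65.01 dB SPL.
pump: 84 − 20·log₁₀(43.1/3.3) = 84 − 22.32 = 61.68 dB SPL.
Σ 10^(L/10) = 7.367e+06 → L_total = 10·log₁₀(7.367e+06) = 68.67 dB SPL.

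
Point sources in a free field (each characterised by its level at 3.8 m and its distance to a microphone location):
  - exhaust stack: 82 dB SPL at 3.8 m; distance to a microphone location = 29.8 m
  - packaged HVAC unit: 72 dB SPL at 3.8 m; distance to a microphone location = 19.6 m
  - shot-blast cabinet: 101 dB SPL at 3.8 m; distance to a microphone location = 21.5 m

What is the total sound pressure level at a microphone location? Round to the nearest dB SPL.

86 dB SPL

First find each source's level at the receiver (point-source: −20·log₁₀(r/r_ref)), then combine on an intensity basis.
exhaust stack: 82 − 20·log₁₀(29.8/3.8) = 82 − 17.89 = 64.11 dB SPL.
packaged HVAC unit: 72 − 20·log₁₀(19.6/3.8) = 72 − 14.25 = 57.75 dB SPL.
shot-blast cabinet: 101 − 20·log₁₀(21.5/3.8) = 101 − 15.05 = 85.95 dB SPL.
Σ 10^(L/10) = 3.964e+08 → L_total = 10·log₁₀(3.964e+08) = 85.98 dB SPL.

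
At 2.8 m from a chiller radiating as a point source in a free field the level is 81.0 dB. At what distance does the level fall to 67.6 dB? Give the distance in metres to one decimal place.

Point-source spreading drops the level by 20·log₁₀(r₂/r₁); inverting, r₂/r₁ = 10^(ΔL/20).
r₂ = 2.8·10^((81.0−67.6)/20) = 2.8·10^(13.4/20) = 13.10 m.

13.1 m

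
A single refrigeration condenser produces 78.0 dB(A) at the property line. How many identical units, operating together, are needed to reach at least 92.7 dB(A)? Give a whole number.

The shortfall is 92.7 − 78.0 = 14.7 dB, and N units add 10·log₁₀ N, so need 10·log₁₀ N ≥ 14.7.
N ≥ 10^(14.7/10) = 29.512, so N = 30.

30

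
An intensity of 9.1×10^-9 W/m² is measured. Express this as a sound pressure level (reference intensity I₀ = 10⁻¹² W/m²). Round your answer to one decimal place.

L = 10·log₁₀(I/I₀) = 10·log₁₀(9.1×10^-9/10⁻¹²) = 10·log₁₀(9.1×10^3).
L = 10·(0.9590 + 3) = 39.59 dB.

39.6 dB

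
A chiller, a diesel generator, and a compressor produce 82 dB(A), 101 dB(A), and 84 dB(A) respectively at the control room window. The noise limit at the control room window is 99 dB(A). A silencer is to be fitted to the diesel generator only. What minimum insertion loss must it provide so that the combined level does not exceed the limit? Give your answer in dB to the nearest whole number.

Fixed contribution from the other sources: Σ 10^(L/10) = 10^(82/10) + 10^(84/10) = 4.097e+08 (86.12 dB(A)).
To meet 99 dB(A) overall, the treated diesel generator may contribute at most 10^(99/10) − 4.097e+08 = 7.534e+09, i.e. 98.77 dB(A).
So the diesel generator must be reduced from 101 to 98.77 dB(A): IL = 2.23 dB.

2 dB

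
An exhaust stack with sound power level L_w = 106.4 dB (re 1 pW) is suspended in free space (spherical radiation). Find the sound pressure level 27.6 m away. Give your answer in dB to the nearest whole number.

67 dB

The power spreads over a sphere of area 4π·r², so L_p = L_w − 10·log₁₀(4π·r²).
4π·r² = 9573 m², 10·log₁₀ of that is 39.810 dB.
L_p = 106.4 − 39.810 = 66.59 dB.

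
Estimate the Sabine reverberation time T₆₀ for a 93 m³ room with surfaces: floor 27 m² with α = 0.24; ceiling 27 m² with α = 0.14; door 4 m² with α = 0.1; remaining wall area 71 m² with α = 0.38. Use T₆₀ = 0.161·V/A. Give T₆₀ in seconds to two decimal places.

Summing Sᵢαᵢ: 27·0.24 + 27·0.14 + 4·0.1 + 71·0.38 = 37.64 m².
T₆₀ = 0.161·V/A = 0.161·93/37.64 = 0.398 s.

0.40 s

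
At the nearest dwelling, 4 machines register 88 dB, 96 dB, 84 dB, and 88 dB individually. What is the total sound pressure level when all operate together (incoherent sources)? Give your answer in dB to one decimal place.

For uncorrelated sources the intensities add, so convert each level to linear form, sum, and take 10·log₁₀ of the total.
Σ 10^(L/10) = 10^(88/10) + 10^(96/10) + 10^(84/10) + 10^(88/10) = 5.494e+09.
L_total = 10·log₁₀(5.494e+09) = 97.40 dB.

97.4 dB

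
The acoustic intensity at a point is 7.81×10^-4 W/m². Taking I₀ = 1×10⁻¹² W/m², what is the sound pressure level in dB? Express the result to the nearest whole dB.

I/I₀ = 7.81×10^-4/10⁻¹² = 7.81×10^8, and L = 10·log₁₀(I/I₀).
L = 10·(0.8927 + 8) = 88.93 dB.

89 dB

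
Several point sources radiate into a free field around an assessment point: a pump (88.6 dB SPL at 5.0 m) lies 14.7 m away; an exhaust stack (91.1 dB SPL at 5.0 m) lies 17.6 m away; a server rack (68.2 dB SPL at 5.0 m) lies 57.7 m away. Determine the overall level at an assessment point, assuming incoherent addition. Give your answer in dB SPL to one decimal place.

82.7 dB SPL

Propagate each source to the receiver with L = L_ref − 20·log₁₀(r/r_ref), then add intensities.
pump: 88.6 − 20·log₁₀(14.7/5.0) = 88.6 − 9.37 = 79.23 dB SPL.
exhaust stack: 91.1 − 20·log₁₀(17.6/5.0) = 91.1 − 10.93 = 80.17 dB SPL.
server rack: 68.2 − 20·log₁₀(57.7/5.0) = 68.2 − 21.24 = 46.96 dB SPL.
Σ 10^(L/10) = 1.878e+08 → L_total = 10·log₁₀(1.878e+08) = 82.74 dB SPL.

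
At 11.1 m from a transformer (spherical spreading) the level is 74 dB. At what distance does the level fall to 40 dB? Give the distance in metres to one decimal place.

556.3 m

Point-source spreading drops the level by 20·log₁₀(r₂/r₁); inverting, r₂/r₁ = 10^(ΔL/20).
r₂ = 11.1·10^((74−40)/20) = 11.1·10^(34.0/20) = 556.32 m.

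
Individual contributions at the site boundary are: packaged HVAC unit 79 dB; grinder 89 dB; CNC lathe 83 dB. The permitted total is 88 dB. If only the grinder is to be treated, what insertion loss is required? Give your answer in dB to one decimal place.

3.5 dB

The untreated sources together contribute 10^(79/10) + 10^(83/10) = 2.790e+08, i.e. 84.46 dB.
To meet 88 dB overall, the treated grinder may contribute at most 10^(88/10) − 2.790e+08 = 3.520e+08, i.e. 85.47 dB.
Required insertion loss = 89 − 85.47 = 3.53 dB.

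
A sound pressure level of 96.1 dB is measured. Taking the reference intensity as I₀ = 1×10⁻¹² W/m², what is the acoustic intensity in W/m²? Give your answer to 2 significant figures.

I = I₀·10^(L/10) = 10⁻¹² × 10^(96.1/10) = 10^(-2.390).

0.0041 W/m²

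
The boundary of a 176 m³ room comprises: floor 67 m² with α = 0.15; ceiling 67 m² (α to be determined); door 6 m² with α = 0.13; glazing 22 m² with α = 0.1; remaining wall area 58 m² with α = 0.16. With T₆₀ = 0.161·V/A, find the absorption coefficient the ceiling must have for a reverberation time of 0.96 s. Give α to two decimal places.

0.11

From T₆₀ = 0.161·V/A, the target T₆₀ = 0.96 s needs A = 0.161·176/0.96 = 29.52 m².
Absorption from the other surfaces = 67·0.15 + 6·0.13 + 22·0.1 + 58·0.16 = 22.31 m², so the ceiling must supply 7.21 m² over 67 m².
α = 7.21/67 = 0.108.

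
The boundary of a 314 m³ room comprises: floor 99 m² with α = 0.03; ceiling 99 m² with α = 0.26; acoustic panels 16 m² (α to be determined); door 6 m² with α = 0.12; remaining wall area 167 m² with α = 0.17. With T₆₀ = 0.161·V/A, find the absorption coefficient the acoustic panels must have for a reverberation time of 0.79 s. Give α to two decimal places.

A = 0.161·V/T₆₀ = 0.161·314/0.79 = 63.99 m² sabins.
Absorption from the other surfaces = 99·0.03 + 99·0.26 + 6·0.12 + 167·0.17 = 57.82 m², so the acoustic panels must supply 6.17 m² over 16 m².
α = 6.17/16 = 0.386.

0.39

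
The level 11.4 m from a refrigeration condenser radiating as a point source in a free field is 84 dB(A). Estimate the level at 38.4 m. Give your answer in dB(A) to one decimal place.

For a point source, L₂ = L₁ − 20·log₁₀(r₂/r₁).
L₂ = 84 − 20·log₁₀(38.4/11.4) = 84 − 10.549 = 73.45 dB(A).

73.5 dB(A)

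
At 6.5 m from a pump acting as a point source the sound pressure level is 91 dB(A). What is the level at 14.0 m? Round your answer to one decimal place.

Spherical spreading from a point source gives a 20·log₁₀(r₂/r₁) drop.
L₂ = 91 − 20·log₁₀(14.0/6.5) = 91 − 6.664 = 84.34 dB(A).

84.3 dB(A)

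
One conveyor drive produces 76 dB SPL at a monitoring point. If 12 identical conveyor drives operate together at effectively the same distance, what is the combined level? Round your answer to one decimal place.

86.8 dB SPL

N identical incoherent sources raise the level by 10·log₁₀ N.
L_total = 76 + 10·log₁₀(12) = 76 + 10.792 = 86.79 dB SPL.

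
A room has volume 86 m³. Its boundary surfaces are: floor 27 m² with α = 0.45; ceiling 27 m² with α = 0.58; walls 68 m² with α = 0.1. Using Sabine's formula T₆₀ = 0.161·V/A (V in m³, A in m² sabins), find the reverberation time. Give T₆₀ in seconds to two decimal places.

Total absorption A = 27·0.45 + 27·0.58 + 68·0.1 = 34.61 m² sabins.
T₆₀ = 0.161·V/A = 0.161·86/34.61 = 0.400 s.

0.40 s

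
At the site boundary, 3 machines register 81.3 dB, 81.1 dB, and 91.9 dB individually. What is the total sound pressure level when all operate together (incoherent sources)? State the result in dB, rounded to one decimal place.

92.6 dB

For uncorrelated sources the intensities add, so convert each level to linear form, sum, and take 10·log₁₀ of the total.
Σ 10^(L/10) = 10^(81.3/10) + 10^(81.1/10) + 10^(91.9/10) = 1.813e+09.
L_total = 10·log₁₀(1.813e+09) = 92.58 dB.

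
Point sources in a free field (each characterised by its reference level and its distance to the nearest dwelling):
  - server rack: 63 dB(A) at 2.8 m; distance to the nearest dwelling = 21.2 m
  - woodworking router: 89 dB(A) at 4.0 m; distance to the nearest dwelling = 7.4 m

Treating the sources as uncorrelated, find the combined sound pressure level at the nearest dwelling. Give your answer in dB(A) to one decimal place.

Propagate each source to the receiver with L = L_ref − 20·log₁₀(r/r_ref), then add intensities.
server rack: 63 − 20·log₁₀(21.2/2.8) = 63 − 17.58 = 45.42 dB(A).
woodworking router: 89 − 20·log₁₀(7.4/4.0) = 89 − 5.34 = 83.66 dB(A).
Σ 10^(L/10) = 2.321e+08 → L_total = 10·log₁₀(2.321e+08) = 83.66 dB(A).

83.7 dB(A)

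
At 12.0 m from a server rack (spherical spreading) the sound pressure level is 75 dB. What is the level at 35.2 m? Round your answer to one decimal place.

65.7 dB

Point-source attenuation: ΔL = 20·log₁₀(r₂/r₁) = 20·log₁₀(35.2/12.0) = 9.347 dB.
L₂ = 75 − 20·log₁₀(35.2/12.0) = 75 − 9.347 = 65.65 dB.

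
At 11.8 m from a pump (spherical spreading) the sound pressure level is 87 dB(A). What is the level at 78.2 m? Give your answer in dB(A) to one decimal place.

Spherical spreading from a point source gives a 20·log₁₀(r₂/r₁) drop.
L₂ = 87 − 20·log₁₀(78.2/11.8) = 87 − 16.426 = 70.57 dB(A).

70.6 dB(A)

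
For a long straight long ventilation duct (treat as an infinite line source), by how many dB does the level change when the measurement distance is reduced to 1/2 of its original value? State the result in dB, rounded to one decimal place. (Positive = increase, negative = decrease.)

Line-source spreading: ΔL = −10·log₁₀(r₂/r₁).
ΔL = −10·log₁₀(0.5) = +3.01 dB.

+3.0 dB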